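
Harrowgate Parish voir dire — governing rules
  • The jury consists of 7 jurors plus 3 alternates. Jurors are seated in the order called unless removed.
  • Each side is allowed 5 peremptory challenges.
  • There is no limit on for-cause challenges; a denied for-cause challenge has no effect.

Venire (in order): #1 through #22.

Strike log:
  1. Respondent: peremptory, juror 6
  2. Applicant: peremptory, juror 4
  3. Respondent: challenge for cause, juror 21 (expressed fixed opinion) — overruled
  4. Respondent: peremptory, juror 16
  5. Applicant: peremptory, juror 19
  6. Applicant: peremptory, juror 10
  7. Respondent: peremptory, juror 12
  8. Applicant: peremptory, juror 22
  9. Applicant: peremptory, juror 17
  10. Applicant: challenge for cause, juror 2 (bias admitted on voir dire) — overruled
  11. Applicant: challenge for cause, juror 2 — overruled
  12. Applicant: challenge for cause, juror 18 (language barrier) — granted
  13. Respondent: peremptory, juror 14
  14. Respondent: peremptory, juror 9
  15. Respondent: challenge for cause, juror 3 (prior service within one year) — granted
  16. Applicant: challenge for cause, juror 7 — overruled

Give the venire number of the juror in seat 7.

13

Removed: #3, #4, #6, #9, #10, #12, #14, #16, #17, #18, #19, #22. (#2, #7, #21 stay — for-cause denied.)
Seating in order: seats 1–7 → #1, #2, #5, #7, #8, #11, #13; alternates → #15, #20, #21.
So seat 7 is #13.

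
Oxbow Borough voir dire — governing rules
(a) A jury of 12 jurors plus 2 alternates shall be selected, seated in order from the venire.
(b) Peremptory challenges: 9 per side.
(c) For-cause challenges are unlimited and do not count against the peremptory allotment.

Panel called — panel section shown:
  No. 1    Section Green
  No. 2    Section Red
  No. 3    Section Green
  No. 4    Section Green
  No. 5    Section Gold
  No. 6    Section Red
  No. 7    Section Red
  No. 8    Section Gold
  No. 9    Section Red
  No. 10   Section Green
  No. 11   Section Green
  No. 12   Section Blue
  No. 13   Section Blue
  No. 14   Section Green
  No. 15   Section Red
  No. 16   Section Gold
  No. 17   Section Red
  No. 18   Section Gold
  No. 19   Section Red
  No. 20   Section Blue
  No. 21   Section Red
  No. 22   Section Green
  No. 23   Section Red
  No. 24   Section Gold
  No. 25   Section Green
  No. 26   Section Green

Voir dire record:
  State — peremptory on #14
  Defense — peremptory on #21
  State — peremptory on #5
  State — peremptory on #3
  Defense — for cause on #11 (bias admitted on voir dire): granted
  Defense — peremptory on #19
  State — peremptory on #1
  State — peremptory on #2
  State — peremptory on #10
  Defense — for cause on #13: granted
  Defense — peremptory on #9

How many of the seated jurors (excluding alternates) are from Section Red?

5

Removed: #1, #2, #3, #5, #9, #10, #11, #13, #14, #19, #21.
Seated jurors 1–12: #4, #6, #7, #8, #12, #15, #16, #17, #18, #20, #22, #23 (alternates #24, #25 not counted).
Of those, in Section Red: #6, #7, #15, #17, #23 → 5.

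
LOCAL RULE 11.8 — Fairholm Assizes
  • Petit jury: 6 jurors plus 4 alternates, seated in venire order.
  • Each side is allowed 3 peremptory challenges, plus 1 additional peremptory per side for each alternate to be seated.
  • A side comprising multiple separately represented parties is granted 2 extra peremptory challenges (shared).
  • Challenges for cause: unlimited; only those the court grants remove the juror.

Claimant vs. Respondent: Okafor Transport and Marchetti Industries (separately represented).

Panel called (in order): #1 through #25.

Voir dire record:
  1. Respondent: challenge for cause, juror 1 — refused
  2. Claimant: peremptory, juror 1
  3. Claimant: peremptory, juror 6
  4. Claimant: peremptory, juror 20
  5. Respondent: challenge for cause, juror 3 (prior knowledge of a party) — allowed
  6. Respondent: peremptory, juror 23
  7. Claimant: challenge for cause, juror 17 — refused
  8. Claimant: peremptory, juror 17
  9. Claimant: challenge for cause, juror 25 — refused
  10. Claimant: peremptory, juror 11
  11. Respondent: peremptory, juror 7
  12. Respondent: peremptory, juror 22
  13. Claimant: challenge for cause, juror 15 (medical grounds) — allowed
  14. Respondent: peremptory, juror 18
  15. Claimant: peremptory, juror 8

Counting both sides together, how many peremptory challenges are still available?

6

Claimant allotment: 3 base + 1 × 4 alternates = 7. Respondent allotment: 3 base + 1 × 4 alternates + 2 multi-party = 9.
Claimant peremptories used: #1, #6, #20, #17, #11, #8 — 6 (for-cause on #17, #25, #15 don't count).
Respondent peremptories used: #23, #7, #22, #18 — 4 (for-cause on #1, #3 don't count).
Remaining: (7 − 6) + (9 − 4) = 6.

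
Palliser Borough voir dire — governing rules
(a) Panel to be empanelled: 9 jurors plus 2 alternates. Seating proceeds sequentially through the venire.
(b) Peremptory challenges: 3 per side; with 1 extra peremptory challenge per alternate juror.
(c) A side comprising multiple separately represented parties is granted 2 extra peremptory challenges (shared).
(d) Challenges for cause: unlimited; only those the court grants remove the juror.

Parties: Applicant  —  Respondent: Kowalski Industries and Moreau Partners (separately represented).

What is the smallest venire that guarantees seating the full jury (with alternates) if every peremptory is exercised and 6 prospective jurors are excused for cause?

Seats to fill: 9 + 2 alternates = 11.
Peremptories — Applicant: 3 + 1×2 = 5; Respondent: 3 + 1×2 + 2 = 7; total 12.
For-cause removals: 6.
Minimum venire: 11 + 12 + 6 = 29.

29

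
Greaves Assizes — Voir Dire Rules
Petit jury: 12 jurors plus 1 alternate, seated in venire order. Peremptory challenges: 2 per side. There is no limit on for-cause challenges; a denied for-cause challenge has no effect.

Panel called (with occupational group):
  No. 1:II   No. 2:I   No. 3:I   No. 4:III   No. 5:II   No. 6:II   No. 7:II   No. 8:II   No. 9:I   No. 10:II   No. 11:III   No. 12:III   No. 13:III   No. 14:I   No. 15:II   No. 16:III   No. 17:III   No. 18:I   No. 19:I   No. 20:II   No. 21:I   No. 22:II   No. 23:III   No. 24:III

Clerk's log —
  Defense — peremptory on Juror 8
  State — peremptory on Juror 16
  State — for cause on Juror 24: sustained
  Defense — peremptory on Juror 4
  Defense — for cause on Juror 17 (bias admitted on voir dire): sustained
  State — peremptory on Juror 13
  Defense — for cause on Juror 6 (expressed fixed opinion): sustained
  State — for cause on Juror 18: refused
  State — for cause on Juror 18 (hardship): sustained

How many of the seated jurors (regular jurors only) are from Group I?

Removed: #4, #6, #8, #13, #16, #17, #18, #24.
Seated jurors 1–12: #1, #2, #3, #5, #7, #9, #10, #11, #12, #14, #15, #19 (alternates #20 not counted).
Of those, in Group I: #2, #3, #9, #14, #19 → 5.

5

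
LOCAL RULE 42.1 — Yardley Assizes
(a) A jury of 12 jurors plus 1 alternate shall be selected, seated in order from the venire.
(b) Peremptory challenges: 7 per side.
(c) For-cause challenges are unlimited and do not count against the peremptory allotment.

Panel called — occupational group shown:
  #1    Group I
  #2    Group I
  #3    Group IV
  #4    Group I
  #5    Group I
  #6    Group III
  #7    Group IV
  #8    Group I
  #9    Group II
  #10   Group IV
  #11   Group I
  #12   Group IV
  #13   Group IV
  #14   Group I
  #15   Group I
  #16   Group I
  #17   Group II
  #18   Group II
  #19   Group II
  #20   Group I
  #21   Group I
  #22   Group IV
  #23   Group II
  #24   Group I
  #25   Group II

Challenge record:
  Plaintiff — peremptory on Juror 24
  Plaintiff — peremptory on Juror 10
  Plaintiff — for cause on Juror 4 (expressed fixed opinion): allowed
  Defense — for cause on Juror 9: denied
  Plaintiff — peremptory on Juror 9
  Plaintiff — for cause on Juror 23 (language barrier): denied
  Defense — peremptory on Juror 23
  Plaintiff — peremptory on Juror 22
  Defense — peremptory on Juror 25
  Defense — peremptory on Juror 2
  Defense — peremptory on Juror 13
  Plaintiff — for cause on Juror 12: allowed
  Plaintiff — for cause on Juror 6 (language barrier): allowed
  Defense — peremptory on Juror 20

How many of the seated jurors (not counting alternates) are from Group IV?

2

Removed: #2, #4, #6, #9, #10, #12, #13, #20, #22, #23, #24, #25.
Seated jurors 1–12: #1, #3, #5, #7, #8, #11, #14, #15, #16, #17, #18, #19 (alternates #21 not counted).
Of those, in Group IV: #3, #7 → 2.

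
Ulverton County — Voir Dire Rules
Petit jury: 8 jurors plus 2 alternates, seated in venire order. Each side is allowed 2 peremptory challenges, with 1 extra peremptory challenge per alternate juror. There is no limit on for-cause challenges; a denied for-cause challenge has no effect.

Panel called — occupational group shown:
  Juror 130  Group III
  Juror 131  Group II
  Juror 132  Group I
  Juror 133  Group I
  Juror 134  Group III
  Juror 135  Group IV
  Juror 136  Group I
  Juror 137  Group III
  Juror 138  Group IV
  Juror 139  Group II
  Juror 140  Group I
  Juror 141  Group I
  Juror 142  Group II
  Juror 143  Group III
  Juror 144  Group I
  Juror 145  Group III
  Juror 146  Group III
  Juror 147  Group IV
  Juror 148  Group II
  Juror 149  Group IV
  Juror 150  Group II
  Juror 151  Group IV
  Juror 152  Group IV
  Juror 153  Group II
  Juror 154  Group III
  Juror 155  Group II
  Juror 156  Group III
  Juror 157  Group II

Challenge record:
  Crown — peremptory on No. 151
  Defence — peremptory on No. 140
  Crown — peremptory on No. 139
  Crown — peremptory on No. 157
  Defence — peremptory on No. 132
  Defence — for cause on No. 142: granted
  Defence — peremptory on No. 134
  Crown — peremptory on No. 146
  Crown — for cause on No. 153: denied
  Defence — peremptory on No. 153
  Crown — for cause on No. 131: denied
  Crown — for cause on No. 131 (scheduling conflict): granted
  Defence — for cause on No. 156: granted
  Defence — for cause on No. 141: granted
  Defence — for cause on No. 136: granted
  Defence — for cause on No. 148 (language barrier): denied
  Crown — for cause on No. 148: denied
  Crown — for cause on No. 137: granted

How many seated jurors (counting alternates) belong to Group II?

1

Removed: #131, #132, #134, #136, #137, #139, #140, #141, #142, #146, #151, #153, #156, #157.
Seated (10 incl. alternates): #130, #133, #135, #138, #143, #144, #145, #147, #148, #149.
Of those, in Group II: #148 → 1.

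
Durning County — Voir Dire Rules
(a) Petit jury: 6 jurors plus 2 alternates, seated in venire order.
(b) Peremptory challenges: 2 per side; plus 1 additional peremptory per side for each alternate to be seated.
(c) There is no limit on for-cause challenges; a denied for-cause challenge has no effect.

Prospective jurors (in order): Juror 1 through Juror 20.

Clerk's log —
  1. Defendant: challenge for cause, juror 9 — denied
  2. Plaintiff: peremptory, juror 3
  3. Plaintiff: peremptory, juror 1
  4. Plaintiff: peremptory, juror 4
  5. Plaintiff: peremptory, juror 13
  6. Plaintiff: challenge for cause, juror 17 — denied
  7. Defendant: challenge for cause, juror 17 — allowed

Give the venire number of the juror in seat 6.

9

Removed: #1, #3, #4, #13, #17. (#9 stays — for-cause denied.)
Seating in order: seats 1–6 → #2, #5, #6, #7, #8, #9; alternates → #10, #11.
So seat 6 is #9.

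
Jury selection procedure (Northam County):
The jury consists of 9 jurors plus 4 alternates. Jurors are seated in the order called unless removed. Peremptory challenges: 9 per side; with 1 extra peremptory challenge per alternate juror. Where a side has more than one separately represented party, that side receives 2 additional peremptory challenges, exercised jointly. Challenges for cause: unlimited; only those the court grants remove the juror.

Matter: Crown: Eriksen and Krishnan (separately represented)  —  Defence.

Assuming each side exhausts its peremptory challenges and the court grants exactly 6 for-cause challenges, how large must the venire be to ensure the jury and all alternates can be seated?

Seats to fill: 9 + 4 alternates = 13.
Peremptories — Crown: 9 + 1×4 + 2 = 15; Defence: 9 + 1×4 = 13; total 28.
For-cause removals: 6.
Minimum venire: 13 + 28 + 6 = 47.

47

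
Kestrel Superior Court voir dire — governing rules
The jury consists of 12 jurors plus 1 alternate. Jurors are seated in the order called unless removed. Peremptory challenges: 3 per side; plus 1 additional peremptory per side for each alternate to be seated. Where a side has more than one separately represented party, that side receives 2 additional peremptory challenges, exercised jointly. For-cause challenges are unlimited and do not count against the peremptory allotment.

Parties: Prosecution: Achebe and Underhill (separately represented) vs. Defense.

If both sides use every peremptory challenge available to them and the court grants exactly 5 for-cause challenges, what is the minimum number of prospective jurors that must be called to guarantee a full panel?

Seats to fill: 12 + 1 alternates = 13.
Peremptories — Prosecution: 3 + 1×1 + 2 = 6; Defense: 3 + 1×1 = 4; total 10.
For-cause removals: 5.
Minimum venire: 13 + 10 + 5 = 28.

28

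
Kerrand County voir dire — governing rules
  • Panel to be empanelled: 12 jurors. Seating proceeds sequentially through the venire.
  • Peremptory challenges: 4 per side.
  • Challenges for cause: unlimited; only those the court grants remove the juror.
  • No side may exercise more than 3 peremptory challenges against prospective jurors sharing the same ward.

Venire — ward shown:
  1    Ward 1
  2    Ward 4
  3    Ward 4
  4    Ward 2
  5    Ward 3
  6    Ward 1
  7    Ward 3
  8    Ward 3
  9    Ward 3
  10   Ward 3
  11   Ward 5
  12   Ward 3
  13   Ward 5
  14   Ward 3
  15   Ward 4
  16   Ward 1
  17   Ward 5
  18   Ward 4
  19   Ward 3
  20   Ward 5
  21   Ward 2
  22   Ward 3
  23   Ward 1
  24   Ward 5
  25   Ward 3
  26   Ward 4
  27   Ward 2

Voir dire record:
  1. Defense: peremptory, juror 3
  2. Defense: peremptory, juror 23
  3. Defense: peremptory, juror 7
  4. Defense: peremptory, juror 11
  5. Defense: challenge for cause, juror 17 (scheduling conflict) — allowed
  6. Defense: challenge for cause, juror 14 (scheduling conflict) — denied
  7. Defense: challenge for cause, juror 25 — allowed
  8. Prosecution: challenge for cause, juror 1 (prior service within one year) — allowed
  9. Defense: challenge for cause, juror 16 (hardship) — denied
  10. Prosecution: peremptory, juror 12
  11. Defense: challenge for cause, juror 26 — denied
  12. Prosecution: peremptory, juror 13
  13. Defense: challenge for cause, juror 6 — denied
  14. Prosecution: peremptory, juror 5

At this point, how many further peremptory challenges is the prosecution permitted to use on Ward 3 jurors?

1

Prosecution peremptories so far: #12, #13, #5 — 3 of 4 used, 1 left overall.
Against Ward 3: #12, #5 — 2 used; per-ward cap 3 leaves 1.
Binding limit: min(1, 1) = 1.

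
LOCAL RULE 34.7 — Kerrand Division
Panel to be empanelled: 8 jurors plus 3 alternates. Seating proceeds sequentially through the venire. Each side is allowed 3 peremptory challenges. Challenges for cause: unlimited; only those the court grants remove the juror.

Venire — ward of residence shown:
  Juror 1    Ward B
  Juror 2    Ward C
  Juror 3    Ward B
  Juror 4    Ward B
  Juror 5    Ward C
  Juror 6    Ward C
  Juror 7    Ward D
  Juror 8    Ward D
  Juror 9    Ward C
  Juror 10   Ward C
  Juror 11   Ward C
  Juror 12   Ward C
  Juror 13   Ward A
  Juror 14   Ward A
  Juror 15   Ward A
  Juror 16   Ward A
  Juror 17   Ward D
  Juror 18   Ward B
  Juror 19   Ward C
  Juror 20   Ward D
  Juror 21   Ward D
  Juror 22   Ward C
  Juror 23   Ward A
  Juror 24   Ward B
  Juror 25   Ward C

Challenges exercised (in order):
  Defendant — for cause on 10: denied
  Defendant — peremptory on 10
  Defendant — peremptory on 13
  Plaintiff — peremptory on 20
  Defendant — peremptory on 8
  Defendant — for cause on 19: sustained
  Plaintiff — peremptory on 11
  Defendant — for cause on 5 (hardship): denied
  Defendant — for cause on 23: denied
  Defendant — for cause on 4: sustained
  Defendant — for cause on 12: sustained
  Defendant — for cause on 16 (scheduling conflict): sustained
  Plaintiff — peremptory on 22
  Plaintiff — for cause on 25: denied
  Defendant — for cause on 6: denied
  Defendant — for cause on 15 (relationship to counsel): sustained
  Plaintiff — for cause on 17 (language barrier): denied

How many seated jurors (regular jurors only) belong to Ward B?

2

Removed: #4, #8, #10, #11, #12, #13, #15, #16, #19, #20, #22.
Seated jurors 1–8: #1, #2, #3, #5, #6, #7, #9, #14 (alternates #17, #18, #21 not counted).
Of those, in Ward B: #1, #3 → 2.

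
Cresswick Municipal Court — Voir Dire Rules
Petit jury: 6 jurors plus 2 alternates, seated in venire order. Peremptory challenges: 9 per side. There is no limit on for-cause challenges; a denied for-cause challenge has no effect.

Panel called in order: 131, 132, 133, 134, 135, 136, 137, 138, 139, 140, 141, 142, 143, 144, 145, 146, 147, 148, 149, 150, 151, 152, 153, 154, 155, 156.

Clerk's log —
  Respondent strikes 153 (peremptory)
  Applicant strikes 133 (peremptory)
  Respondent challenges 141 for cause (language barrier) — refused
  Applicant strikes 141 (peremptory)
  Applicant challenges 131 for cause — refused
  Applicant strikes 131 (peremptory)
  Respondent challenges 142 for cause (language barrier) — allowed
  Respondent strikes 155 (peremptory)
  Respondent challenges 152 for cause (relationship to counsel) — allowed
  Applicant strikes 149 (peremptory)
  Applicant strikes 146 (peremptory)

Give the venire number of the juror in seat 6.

138

Removed: #131, #133, #141, #142, #146, #149, #152, #153, #155.
Seating in order: seats 1–6 → #132, #134, #135, #136, #137, #138; alternates → #139, #140.
So seat 6 is #138.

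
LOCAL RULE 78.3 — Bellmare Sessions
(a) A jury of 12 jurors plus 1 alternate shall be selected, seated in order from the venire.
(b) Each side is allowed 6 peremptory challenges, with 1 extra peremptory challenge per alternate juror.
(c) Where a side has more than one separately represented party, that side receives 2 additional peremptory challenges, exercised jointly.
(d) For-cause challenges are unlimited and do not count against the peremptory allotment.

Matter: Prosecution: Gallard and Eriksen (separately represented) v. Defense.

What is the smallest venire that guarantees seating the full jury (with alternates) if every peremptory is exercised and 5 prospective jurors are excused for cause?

Seats to fill: 12 + 1 alternates = 13.
Peremptories — Prosecution: 6 + 1×1 + 2 = 9; Defense: 6 + 1×1 = 7; total 16.
For-cause removals: 5.
Minimum venire: 13 + 16 + 5 = 34.

34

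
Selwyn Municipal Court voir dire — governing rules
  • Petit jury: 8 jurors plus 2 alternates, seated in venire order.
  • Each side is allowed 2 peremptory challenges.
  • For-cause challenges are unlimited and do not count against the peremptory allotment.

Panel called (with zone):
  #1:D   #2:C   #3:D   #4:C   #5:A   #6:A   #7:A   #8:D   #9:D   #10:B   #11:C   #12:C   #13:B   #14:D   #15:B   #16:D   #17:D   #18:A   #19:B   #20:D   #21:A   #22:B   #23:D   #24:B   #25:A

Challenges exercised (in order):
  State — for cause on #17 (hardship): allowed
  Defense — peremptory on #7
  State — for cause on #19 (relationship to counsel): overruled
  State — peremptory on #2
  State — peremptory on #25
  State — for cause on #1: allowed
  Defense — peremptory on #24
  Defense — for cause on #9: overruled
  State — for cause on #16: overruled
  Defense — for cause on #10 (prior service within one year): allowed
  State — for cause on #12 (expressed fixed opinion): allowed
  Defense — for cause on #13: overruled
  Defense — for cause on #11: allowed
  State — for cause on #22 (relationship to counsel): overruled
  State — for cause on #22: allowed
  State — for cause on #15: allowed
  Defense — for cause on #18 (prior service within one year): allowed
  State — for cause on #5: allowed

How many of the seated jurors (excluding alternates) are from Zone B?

Removed: #1, #2, #5, #7, #10, #11, #12, #15, #17, #18, #22, #24, #25.
Seated jurors 1–8: #3, #4, #6, #8, #9, #13, #14, #16 (alternates #19, #20 not counted).
Of those, in Zone B: #13 → 1.

1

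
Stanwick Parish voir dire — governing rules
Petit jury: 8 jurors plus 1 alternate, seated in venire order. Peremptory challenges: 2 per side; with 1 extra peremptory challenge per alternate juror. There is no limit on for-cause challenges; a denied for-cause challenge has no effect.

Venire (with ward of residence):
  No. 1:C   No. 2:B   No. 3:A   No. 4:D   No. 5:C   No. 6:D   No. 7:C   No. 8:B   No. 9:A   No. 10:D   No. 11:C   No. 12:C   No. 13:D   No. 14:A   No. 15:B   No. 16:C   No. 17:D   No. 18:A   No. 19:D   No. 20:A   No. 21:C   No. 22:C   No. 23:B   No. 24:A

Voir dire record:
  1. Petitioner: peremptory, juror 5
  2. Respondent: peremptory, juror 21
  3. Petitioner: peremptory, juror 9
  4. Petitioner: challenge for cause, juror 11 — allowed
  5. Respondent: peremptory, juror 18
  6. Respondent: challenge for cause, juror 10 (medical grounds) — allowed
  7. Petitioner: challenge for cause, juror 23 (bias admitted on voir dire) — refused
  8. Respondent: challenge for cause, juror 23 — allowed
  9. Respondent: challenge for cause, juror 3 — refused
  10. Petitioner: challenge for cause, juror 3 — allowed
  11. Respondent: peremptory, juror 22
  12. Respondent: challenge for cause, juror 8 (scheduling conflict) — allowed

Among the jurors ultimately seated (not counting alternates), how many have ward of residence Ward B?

Removed: #3, #5, #8, #9, #10, #11, #18, #21, #22, #23.
Seated jurors 1–8: #1, #2, #4, #6, #7, #12, #13, #14 (alternates #15 not counted).
Of those, in Ward B: #2 → 1.

1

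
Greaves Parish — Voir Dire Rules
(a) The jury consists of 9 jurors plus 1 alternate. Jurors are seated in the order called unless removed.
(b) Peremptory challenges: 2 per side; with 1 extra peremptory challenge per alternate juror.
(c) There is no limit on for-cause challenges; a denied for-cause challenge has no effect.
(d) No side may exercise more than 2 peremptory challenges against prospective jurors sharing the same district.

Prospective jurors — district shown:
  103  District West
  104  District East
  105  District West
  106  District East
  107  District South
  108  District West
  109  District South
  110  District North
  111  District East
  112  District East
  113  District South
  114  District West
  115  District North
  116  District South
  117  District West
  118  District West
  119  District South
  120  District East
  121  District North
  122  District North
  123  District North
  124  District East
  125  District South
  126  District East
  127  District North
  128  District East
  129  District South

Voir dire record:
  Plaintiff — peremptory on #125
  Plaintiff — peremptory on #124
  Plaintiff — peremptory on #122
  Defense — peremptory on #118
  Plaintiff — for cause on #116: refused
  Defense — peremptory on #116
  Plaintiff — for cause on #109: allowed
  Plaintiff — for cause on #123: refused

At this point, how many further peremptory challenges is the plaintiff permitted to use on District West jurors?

Plaintiff peremptories so far: #125, #124, #122 — 3 of 3 used, 0 left overall.
Against District West: none yet — per-district cap 2 leaves 2.
Binding limit: min(0, 2) = 0.

0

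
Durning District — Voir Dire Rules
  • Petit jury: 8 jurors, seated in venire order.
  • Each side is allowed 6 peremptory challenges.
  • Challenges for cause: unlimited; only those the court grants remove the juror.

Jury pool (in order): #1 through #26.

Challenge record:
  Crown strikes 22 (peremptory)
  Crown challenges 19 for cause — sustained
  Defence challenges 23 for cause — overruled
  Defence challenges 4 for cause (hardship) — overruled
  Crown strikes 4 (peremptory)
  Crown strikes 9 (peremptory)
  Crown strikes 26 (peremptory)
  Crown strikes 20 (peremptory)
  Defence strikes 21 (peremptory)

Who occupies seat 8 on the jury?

10

Removed: #4, #9, #19, #20, #21, #22, #26. (#23 stays — for-cause denied.)
Filling seats in venire order through position 8: #1, #2, #3, #5, #6, #7, #8, #10.
So seat 8 is #10.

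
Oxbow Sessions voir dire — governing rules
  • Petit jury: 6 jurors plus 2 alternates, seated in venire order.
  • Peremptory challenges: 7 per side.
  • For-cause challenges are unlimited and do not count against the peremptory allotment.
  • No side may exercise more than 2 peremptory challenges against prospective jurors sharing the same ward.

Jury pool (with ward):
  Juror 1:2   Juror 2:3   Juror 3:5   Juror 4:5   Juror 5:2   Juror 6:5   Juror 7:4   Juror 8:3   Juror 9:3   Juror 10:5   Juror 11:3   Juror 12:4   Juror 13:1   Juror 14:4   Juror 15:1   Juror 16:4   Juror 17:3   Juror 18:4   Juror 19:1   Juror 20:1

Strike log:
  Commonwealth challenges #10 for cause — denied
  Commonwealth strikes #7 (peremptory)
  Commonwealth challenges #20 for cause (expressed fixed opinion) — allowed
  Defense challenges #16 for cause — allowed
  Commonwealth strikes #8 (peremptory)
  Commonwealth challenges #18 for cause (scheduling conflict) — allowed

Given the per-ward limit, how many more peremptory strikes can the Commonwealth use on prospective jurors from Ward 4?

Commonwealth peremptories so far: #7, #8 — 2 of 7 used, 5 left overall.
Against Ward 4: #7 — 1 used; per-ward cap 2 leaves 1.
Binding limit: min(5, 1) = 1.

1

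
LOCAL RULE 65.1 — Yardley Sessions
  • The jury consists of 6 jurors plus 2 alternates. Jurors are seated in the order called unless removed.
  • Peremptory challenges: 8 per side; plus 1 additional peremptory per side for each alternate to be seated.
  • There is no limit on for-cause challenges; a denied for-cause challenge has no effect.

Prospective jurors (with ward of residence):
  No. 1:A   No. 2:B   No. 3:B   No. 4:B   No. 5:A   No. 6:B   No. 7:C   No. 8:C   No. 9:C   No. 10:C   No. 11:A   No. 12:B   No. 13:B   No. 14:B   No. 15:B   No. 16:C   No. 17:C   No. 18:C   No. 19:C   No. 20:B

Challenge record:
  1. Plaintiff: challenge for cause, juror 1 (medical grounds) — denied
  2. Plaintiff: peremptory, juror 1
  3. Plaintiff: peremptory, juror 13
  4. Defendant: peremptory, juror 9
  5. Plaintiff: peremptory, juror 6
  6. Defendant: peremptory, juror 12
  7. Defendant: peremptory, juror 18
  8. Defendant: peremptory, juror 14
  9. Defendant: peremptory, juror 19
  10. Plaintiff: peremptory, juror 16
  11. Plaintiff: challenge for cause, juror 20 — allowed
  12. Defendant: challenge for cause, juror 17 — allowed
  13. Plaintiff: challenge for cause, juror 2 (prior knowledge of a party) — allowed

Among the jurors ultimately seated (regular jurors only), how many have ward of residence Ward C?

Removed: #1, #2, #6, #9, #12, #13, #14, #16, #17, #18, #19, #20.
Seated jurors 1–6: #3, #4, #5, #7, #8, #10 (alternates #11, #15 not counted).
Of those, in Ward C: #7, #8, #10 → 3.

3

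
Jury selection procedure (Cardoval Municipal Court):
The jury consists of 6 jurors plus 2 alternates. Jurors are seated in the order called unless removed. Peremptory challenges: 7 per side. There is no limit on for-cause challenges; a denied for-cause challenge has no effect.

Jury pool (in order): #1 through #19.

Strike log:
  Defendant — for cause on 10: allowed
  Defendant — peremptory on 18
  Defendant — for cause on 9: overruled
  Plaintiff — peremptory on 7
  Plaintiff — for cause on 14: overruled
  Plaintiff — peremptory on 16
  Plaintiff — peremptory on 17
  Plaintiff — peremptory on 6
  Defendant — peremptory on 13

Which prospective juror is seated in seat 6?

Removed: #6, #7, #10, #13, #16, #17, #18. (#9, #14 stay — for-cause denied.)
Seating in order: seats 1–6 → #1, #2, #3, #4, #5, #8; alternates → #9, #11.
So seat 6 is #8.

8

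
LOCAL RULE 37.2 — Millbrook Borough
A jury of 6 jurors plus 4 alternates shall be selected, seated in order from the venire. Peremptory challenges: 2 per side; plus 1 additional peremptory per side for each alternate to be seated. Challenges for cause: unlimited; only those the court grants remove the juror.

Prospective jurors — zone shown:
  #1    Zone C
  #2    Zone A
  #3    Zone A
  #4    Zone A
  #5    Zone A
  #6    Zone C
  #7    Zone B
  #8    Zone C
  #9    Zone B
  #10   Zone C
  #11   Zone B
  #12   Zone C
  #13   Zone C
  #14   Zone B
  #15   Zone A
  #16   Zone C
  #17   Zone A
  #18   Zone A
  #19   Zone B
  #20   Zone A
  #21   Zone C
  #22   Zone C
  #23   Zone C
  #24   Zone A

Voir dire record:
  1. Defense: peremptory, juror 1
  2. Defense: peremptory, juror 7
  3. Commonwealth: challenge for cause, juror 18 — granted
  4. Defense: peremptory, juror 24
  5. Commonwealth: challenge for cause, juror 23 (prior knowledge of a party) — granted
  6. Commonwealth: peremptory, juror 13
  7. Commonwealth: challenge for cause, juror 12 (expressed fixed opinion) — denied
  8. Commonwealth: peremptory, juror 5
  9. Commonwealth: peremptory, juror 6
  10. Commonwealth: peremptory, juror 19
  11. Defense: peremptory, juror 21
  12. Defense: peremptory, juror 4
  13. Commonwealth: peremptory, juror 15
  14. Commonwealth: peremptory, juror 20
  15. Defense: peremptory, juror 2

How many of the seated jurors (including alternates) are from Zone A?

Removed: #1, #2, #4, #5, #6, #7, #13, #15, #18, #19, #20, #21, #23, #24.
Seated (10 incl. alternates): #3, #8, #9, #10, #11, #12, #14, #16, #17, #22.
Of those, in Zone A: #3, #17 → 2.

2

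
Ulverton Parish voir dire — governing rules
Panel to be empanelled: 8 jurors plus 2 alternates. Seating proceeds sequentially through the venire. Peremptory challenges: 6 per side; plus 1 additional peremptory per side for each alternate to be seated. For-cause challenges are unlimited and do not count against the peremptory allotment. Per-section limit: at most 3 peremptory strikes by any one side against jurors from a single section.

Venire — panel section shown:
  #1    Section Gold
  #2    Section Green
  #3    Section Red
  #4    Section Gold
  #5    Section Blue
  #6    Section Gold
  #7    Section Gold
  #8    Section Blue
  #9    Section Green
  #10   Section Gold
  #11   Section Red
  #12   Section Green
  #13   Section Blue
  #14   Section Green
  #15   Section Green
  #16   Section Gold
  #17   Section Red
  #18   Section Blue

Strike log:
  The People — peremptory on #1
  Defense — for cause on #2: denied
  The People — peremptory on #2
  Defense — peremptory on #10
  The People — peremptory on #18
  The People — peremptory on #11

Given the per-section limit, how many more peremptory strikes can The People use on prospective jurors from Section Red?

2

The People peremptories so far: #1, #2, #18, #11 — 4 of 8 used, 4 left overall.
Against Section Red: #11 — 1 used; per-section cap 3 leaves 2.
Binding limit: min(4, 2) = 2.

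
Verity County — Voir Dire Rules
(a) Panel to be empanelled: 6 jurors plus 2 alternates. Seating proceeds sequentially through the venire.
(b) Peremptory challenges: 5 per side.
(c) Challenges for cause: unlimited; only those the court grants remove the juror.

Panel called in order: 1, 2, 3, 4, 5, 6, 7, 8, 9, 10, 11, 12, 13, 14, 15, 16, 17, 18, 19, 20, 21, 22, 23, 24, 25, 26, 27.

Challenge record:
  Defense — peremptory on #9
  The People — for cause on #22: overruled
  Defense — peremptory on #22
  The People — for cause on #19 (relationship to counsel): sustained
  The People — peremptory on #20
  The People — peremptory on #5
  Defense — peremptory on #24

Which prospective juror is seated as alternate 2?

Removed: #5, #9, #19, #20, #22, #24.
Filling seats in venire order through position 8: #1, #2, #3, #4, #6, #7, #8, #10.
So alternate 2 is #10.

10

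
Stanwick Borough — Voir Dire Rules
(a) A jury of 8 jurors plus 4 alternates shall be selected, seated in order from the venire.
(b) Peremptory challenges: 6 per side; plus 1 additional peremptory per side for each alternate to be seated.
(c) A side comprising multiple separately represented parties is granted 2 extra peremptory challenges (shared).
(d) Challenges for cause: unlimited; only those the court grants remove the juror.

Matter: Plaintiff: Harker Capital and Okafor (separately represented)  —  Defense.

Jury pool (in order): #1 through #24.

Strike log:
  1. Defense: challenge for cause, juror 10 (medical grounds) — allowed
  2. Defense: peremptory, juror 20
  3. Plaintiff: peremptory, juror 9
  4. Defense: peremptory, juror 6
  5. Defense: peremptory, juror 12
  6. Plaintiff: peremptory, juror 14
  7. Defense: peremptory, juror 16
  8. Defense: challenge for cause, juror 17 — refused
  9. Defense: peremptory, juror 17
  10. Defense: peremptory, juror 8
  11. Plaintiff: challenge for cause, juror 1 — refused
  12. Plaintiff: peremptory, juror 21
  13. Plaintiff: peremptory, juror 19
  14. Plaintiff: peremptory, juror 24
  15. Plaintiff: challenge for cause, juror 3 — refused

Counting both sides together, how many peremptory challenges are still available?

Plaintiff allotment: 6 base + 1 × 4 alternates + 2 multi-party = 12. Defense allotment: 6 base + 1 × 4 alternates = 10.
Plaintiff peremptories used: #9, #14, #21, #19, #24 — 5 (for-cause on #1, #3 don't count).
Defense peremptories used: #20, #6, #12, #16, #17, #8 — 6 (for-cause on #10, #17 don't count).
Remaining: (12 − 5) + (10 − 6) = 11.

11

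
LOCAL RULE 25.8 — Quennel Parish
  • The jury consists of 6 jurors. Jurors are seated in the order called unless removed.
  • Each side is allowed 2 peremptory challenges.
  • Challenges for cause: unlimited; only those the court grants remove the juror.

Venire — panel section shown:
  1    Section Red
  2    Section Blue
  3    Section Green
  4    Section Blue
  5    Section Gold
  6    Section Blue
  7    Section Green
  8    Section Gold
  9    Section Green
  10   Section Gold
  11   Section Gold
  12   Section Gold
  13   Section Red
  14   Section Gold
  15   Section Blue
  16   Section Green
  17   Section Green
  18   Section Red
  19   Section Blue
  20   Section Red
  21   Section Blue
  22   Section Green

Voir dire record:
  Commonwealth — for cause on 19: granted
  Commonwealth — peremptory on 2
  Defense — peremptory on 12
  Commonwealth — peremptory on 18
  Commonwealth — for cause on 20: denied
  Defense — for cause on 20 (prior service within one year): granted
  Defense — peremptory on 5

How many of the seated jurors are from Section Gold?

Removed: #2, #5, #12, #18, #19, #20.
Seated jurors 1–6: #1, #3, #4, #6, #7, #8.
Of those, in Section Gold: #8 → 1.

1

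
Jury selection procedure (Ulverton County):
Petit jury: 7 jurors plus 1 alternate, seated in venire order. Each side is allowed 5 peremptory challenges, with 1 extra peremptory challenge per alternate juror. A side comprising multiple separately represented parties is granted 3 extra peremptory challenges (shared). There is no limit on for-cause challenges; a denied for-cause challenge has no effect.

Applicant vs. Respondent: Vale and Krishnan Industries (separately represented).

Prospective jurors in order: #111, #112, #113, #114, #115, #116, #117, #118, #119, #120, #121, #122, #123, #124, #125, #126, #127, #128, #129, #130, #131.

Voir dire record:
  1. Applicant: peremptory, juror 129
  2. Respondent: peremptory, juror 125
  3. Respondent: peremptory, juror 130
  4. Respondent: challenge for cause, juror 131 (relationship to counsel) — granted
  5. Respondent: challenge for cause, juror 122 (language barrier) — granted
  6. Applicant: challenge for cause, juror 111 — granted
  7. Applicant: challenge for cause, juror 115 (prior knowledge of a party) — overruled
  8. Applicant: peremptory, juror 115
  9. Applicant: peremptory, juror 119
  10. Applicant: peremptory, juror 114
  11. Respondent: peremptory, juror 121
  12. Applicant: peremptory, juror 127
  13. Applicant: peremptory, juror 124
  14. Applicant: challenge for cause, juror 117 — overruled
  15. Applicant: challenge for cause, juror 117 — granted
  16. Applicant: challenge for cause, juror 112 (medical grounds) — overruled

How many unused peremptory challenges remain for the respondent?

6

Respondent allotment: 5 base + 1 × 1 alternate + 3 multi-party = 9.
Respondent peremptories used: #125, #130, #121 — 3 (for-cause on #131, #122 don't count).
Remaining: 9 − 3 = 6.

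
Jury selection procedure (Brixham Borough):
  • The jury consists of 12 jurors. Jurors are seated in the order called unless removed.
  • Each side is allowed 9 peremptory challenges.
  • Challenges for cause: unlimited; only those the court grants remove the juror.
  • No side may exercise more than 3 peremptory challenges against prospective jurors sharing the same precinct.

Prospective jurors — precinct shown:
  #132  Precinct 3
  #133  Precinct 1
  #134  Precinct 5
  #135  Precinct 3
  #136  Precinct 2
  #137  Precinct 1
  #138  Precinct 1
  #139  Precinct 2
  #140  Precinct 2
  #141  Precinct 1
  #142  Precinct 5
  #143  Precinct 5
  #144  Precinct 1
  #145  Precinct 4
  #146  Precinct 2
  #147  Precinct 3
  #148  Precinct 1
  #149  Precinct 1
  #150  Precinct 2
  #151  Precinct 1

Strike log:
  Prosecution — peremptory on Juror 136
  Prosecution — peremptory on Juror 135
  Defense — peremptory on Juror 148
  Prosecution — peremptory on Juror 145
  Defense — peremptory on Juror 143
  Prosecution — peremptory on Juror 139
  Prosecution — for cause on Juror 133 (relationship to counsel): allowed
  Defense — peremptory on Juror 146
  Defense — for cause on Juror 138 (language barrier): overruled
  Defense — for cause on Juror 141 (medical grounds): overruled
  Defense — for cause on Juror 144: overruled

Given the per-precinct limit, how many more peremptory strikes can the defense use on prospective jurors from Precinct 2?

Defense peremptories so far: #148, #143, #146 — 3 of 9 used, 6 left overall.
Against Precinct 2: #146 — 1 used; per-precinct cap 3 leaves 2.
Binding limit: min(6, 2) = 2.

2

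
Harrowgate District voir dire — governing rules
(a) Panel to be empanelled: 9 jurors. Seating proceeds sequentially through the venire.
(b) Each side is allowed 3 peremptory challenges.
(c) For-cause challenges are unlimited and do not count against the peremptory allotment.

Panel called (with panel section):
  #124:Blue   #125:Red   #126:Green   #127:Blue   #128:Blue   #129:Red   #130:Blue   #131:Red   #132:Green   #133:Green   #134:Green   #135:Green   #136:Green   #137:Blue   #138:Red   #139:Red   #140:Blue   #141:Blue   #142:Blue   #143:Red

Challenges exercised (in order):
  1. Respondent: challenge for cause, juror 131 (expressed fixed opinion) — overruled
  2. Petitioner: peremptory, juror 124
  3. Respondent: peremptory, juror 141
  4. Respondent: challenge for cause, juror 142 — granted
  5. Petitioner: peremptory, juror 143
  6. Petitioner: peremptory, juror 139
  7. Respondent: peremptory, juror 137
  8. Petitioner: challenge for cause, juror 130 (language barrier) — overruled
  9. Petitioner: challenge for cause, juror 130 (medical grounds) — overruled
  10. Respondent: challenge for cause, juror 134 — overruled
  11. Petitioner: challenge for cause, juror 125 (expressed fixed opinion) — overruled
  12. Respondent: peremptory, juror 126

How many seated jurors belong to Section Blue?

Removed: #124, #126, #137, #139, #141, #142, #143.
Seated jurors 1–9: #125, #127, #128, #129, #130, #131, #132, #133, #134.
Of those, in Section Blue: #127, #128, #130 → 3.

3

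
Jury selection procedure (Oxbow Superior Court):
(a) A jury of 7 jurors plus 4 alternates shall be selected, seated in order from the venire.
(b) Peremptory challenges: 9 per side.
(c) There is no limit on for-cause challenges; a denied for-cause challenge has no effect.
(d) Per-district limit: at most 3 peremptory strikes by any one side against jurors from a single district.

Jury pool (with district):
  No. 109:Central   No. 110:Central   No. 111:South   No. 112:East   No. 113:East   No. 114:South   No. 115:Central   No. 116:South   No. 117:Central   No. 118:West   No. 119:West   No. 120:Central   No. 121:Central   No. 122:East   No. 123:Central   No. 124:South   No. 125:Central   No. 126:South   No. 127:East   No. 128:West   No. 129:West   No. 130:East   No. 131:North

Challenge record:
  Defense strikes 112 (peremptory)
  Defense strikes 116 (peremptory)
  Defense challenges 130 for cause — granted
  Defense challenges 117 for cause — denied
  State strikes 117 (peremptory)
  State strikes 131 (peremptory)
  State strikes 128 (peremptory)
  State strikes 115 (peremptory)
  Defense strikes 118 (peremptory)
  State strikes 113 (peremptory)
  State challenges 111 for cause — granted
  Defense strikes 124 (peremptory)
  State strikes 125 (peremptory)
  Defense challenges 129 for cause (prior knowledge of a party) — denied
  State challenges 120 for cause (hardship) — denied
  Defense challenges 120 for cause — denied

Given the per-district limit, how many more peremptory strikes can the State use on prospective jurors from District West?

State peremptories so far: #117, #131, #128, #115, #113, #125 — 6 of 9 used, 3 left overall.
Against District West: #128 — 1 used; per-district cap 3 leaves 2.
Binding limit: min(3, 2) = 2.

2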